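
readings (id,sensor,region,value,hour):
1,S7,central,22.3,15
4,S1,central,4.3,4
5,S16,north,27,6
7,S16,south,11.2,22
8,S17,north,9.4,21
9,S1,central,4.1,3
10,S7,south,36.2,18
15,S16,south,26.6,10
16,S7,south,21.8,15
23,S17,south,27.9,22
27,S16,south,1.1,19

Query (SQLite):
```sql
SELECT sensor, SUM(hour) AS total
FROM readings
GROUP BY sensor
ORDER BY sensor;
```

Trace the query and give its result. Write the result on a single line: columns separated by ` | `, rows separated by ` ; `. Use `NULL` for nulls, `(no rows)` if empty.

S1 | 7 ; S16 | 57 ; S17 | 43 ; S7 | 48

Partition readings by sensor; compute SUM(hour) within each group.
  S1: ids {4, 9} → SUM(hour)=7
  S16: ids {5, 7, 15, 27} → SUM(hour)=57
  S17: ids {8, 23} → SUM(hour)=43
  S7: ids {1, 10, 16} → SUM(hour)=48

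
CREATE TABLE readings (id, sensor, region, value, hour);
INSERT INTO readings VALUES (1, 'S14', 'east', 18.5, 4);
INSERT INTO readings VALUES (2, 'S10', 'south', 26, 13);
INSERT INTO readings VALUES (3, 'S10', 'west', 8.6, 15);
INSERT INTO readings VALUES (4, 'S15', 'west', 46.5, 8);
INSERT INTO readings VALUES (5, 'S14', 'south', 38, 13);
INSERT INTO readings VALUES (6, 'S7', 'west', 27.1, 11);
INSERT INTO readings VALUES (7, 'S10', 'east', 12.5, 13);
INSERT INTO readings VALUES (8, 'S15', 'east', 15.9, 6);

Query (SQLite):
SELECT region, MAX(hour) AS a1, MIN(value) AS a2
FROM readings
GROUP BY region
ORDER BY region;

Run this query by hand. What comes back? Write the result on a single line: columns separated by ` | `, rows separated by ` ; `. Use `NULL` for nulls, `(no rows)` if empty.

Group readings by region.
Per group compute: MAX(hour), MIN(value).
  east: ids {1, 7, 8} → MAX(hour)=13, MIN(value)=12.5
  south: ids {2, 5} → MAX(hour)=13, MIN(value)=26
  west: ids {3, 4, 6} → MAX(hour)=15, MIN(value)=8.6

east | 13 | 12.5 ; south | 13 | 26 ; west | 15 | 8.6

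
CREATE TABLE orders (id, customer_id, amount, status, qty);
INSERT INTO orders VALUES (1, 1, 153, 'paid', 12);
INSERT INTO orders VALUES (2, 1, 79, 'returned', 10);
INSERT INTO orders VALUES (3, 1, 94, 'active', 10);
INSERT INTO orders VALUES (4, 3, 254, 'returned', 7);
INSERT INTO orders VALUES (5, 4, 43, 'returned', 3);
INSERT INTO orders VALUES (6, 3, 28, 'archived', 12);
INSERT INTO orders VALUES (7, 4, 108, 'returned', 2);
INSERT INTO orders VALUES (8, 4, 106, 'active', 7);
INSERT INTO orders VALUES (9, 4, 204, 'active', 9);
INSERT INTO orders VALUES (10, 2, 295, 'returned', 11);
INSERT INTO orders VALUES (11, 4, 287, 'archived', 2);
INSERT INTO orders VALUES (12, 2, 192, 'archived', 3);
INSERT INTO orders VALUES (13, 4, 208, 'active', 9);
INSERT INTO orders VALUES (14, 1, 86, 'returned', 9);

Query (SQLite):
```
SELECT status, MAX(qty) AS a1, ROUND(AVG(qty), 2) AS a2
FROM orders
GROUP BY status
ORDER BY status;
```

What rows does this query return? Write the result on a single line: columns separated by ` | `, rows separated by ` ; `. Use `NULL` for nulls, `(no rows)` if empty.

active | 10 | 8.75 ; archived | 12 | 5.67 ; paid | 12 | 12 ; returned | 11 | 7

Group orders by status.
Per group compute: MAX(qty), ROUND(AVG(qty), 2).
  active: ids {3, 8, 9, 13} → MAX(qty)=10, ROUND(AVG(qty), 2)=8.75
  archived: ids {6, 11, 12} → MAX(qty)=12, ROUND(AVG(qty), 2)=5.67
  paid: ids {1} → MAX(qty)=12, ROUND(AVG(qty), 2)=12
  returned: ids {2, 4, 5, 7, 10, 14} → MAX(qty)=11, ROUND(AVG(qty), 2)=7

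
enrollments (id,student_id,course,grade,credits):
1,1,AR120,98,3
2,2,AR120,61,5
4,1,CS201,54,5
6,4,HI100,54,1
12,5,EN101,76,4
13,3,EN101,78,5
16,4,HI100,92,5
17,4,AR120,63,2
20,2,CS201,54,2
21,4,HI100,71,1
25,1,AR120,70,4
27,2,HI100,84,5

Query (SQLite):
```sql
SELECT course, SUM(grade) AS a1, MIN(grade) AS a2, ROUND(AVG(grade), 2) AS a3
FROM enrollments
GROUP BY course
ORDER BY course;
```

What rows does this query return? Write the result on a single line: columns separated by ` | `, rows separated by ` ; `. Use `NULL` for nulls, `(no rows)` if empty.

Group enrollments by course.
Per group compute: SUM(grade), MIN(grade), ROUND(AVG(grade), 2).
  AR120: ids {1, 2, 17, 25} → SUM(grade)=292, MIN(grade)=61, ROUND(AVG(grade), 2)=73
  CS201: ids {4, 20} → SUM(grade)=108, MIN(grade)=54, ROUND(AVG(grade), 2)=54
  EN101: ids {12, 13} → SUM(grade)=154, MIN(grade)=76, ROUND(AVG(grade), 2)=77
  HI100: ids {6, 16, 21, 27} → SUM(grade)=301, MIN(grade)=54, ROUND(AVG(grade), 2)=75.25

AR120 | 292 | 61 | 73 ; CS201 | 108 | 54 | 54 ; EN101 | 154 | 76 | 77 ; HI100 | 301 | 54 | 75.25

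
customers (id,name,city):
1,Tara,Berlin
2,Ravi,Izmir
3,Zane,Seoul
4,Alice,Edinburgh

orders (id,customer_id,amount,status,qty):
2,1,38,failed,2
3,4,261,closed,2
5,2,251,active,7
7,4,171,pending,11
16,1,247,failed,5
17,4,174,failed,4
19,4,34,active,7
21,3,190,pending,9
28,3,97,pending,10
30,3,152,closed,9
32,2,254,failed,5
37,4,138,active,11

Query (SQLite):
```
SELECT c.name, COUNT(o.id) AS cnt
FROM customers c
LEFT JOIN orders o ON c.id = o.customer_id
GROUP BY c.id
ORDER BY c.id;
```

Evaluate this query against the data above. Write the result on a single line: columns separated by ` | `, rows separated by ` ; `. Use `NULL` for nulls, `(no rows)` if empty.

Tara | 2 ; Ravi | 2 ; Zane | 3 ; Alice | 5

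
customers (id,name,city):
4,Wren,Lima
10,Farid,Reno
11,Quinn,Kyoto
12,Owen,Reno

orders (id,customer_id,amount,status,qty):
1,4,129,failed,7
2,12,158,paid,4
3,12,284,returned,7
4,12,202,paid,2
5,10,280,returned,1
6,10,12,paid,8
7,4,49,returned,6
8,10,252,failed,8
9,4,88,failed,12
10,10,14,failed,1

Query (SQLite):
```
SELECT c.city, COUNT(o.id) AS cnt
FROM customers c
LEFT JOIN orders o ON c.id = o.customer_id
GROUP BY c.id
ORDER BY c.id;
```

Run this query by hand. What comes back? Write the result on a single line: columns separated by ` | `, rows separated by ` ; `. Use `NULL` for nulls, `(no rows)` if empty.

LEFT JOIN keeps every customers row; unmatched ones get NULL for orders columns.
Group by customers.id and compute COUNT(o.id). COUNT(col) of an all-NULL group is 0.
  4: ids {1, 7, 9} → COUNT(o.id)=3
  10: ids {5, 6, 8, 10} → COUNT(o.id)=4
  11: ids {—} → COUNT(o.id)=0
  12: ids {2, 3, 4} → COUNT(o.id)=3

Lima | 3 ; Reno | 4 ; Kyoto | 0 ; Reno | 3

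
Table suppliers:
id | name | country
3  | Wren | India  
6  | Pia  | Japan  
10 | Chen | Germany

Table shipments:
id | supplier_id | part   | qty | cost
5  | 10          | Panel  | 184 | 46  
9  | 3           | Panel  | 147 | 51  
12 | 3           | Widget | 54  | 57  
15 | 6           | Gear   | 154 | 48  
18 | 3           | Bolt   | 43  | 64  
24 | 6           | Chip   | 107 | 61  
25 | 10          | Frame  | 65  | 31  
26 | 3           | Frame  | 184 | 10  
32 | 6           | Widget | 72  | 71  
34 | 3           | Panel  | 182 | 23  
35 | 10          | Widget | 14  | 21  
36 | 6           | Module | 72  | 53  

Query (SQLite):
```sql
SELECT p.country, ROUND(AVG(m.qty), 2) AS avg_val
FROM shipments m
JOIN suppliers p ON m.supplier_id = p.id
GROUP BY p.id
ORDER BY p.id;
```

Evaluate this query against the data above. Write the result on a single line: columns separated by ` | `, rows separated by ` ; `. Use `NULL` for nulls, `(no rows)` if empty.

India | 122 ; Japan | 101.25 ; Germany | 87.67

Join each shipments row to its suppliers via supplier_id.
Group joined rows by suppliers.id; compute ROUND(AVG(m.qty), 2) per group.
  3: ids {9, 12, 18, 26, 34} → ROUND(AVG(m.qty), 2)=122
  6: ids {15, 24, 32, 36} → ROUND(AVG(m.qty), 2)=101.25
  10: ids {5, 25, 35} → ROUND(AVG(m.qty), 2)=87.67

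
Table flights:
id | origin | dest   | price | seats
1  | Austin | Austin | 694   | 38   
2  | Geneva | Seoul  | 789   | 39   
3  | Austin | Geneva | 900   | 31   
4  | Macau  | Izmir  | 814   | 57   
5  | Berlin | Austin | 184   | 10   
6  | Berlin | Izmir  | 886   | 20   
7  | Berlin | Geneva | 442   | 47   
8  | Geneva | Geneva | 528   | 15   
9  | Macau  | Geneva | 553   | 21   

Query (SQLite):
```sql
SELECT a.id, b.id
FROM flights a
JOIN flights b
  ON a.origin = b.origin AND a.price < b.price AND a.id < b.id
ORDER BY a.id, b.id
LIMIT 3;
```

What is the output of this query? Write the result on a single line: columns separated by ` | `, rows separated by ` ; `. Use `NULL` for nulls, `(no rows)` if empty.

1 | 3 ; 5 | 6 ; 5 | 7

Pairs (a,b) with same origin, a.price < b.price, a.id < b.id.
origin groups: Austin:{1,3} Berlin:{5,6,7} Geneva:{2,8} Macau:{4,9}
Ordered by (a.id, b.id); first 3.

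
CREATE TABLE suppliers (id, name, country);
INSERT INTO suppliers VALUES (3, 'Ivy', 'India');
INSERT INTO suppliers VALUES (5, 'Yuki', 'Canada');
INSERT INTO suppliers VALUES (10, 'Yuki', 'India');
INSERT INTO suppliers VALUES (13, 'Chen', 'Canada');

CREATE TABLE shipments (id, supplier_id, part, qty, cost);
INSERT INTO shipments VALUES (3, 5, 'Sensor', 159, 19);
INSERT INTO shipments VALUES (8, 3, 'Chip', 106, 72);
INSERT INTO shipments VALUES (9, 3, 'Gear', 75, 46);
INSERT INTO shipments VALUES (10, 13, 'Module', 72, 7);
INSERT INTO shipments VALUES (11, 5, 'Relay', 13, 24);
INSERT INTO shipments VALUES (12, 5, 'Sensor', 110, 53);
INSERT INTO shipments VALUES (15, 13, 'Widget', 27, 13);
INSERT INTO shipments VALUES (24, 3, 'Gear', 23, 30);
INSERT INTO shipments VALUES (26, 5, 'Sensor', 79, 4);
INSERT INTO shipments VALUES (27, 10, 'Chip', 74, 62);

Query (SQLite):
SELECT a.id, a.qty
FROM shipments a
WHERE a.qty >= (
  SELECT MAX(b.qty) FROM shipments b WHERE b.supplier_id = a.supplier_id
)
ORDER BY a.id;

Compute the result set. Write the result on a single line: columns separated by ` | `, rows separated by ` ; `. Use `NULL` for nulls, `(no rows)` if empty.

For each shipments row a, compute MAX(qty) over rows sharing a.supplier_id.
Keep row a if a.qty >= that per-group MAX.
  supplier_id=3: MAX(qty) = 106
  supplier_id=5: MAX(qty) = 159
  supplier_id=10: MAX(qty) = 74
  supplier_id=13: MAX(qty) = 72

3 | 159 ; 8 | 106 ; 10 | 72 ; 27 | 74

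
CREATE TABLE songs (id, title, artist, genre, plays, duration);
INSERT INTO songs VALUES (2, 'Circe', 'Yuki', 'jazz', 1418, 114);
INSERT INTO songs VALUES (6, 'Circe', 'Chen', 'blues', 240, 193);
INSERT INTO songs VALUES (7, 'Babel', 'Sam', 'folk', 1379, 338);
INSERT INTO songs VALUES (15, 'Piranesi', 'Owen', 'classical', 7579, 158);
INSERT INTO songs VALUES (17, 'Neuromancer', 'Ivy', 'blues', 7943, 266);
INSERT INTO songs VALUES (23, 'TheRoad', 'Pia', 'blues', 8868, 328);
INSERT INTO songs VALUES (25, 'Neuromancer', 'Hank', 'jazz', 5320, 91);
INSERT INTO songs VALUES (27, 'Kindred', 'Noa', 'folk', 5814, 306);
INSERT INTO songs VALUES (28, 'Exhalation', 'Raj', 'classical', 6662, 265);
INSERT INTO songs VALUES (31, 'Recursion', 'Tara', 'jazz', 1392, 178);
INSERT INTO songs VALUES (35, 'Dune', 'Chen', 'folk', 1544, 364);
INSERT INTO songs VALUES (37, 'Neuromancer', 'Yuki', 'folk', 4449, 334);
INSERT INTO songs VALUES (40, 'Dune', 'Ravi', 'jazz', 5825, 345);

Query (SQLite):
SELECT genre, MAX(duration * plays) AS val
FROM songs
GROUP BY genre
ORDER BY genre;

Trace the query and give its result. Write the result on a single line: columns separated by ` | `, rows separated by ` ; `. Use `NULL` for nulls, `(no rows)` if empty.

blues | 2908704 ; classical | 1765430 ; folk | 1779084 ; jazz | 2009625

For each row compute duration * plays.
Group by genre; take MAX of the expression per group.
  blues: ids {6, 17, 23} → MAX(duration * plays)=2908704
  classical: ids {15, 28} → MAX(duration * plays)=1765430
  folk: ids {7, 27, 35, 37} → MAX(duration * plays)=1779084
  jazz: ids {2, 25, 31, 40} → MAX(duration * plays)=2009625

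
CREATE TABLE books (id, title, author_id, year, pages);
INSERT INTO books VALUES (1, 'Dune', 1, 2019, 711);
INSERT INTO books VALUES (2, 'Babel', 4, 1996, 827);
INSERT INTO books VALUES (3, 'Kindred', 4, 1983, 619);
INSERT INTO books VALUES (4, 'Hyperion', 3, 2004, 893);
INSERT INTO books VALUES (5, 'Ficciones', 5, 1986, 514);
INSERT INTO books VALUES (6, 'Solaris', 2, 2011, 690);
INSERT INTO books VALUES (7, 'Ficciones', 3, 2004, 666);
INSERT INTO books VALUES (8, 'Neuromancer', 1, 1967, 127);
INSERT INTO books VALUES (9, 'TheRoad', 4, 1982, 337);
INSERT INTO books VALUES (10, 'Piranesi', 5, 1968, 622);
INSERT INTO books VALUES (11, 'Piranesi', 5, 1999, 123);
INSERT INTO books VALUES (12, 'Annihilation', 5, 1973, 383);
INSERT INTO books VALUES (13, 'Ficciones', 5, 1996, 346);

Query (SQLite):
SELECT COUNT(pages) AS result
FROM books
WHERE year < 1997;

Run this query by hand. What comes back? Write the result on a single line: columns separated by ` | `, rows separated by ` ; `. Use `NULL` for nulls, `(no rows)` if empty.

8

Rows where year < 1997 → pages values: [827, 619, 514, 127, 337, 622, 383, 346].
COUNT(pages) counts non-NULL values → 8.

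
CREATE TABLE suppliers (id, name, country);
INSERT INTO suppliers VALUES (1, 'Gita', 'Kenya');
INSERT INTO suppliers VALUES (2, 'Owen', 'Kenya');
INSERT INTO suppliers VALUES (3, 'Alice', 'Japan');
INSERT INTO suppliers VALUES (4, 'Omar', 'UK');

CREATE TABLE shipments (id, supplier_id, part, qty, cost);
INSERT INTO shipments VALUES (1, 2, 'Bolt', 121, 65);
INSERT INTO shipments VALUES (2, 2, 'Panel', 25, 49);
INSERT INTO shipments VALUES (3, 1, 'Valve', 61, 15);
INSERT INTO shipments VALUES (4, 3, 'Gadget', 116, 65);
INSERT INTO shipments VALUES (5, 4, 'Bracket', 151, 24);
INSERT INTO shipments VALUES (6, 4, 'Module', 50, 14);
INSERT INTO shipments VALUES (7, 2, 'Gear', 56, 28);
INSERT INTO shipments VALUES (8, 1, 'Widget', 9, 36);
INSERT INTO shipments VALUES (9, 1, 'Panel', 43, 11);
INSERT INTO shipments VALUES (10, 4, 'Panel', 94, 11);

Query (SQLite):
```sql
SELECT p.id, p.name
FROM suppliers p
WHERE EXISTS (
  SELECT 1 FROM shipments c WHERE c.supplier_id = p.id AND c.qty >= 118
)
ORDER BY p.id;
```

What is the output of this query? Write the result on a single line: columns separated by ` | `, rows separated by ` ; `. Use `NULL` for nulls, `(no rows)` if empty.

For each suppliers row, check whether any shipments with matching supplier_id has qty >= 118.
Keep rows where that is true.

2 | Owen ; 4 | Omar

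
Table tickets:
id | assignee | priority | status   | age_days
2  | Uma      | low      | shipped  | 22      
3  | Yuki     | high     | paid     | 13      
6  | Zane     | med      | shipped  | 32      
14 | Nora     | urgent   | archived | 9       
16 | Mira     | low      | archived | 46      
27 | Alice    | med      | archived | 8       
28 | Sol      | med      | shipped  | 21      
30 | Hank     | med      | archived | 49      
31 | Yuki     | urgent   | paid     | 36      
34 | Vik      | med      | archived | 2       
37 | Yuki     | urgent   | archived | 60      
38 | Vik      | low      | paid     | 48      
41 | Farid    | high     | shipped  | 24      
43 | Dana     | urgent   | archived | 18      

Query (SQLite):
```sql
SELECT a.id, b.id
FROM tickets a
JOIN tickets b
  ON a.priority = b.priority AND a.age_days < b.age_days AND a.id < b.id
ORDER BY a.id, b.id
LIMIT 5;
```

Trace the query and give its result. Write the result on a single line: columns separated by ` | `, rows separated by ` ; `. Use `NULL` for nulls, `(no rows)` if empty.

2 | 16 ; 2 | 38 ; 3 | 41 ; 6 | 30 ; 14 | 31

Pairs (a,b) with same priority, a.age_days < b.age_days, a.id < b.id.
priority groups: high:{3,41} low:{2,16,38} med:{6,27,28,30,34} urgent:{14,31,37,43}
Ordered by (a.id, b.id); first 5.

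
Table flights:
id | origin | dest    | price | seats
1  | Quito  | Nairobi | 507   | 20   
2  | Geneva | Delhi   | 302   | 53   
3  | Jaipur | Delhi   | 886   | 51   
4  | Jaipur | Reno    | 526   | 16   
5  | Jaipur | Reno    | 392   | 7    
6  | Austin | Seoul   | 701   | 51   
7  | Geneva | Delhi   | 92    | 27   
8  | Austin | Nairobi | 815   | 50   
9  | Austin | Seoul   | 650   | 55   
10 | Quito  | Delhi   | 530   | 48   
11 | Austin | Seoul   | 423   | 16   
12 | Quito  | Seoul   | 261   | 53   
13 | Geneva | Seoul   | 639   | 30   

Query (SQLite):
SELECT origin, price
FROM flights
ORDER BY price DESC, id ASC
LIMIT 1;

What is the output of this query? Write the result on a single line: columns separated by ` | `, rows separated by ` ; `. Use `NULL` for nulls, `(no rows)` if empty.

Sort by price desc, tiebreak id asc: (886, id=3), (815, id=8), (701, id=6), (650, id=9) …. Take first 1.

Jaipur | 886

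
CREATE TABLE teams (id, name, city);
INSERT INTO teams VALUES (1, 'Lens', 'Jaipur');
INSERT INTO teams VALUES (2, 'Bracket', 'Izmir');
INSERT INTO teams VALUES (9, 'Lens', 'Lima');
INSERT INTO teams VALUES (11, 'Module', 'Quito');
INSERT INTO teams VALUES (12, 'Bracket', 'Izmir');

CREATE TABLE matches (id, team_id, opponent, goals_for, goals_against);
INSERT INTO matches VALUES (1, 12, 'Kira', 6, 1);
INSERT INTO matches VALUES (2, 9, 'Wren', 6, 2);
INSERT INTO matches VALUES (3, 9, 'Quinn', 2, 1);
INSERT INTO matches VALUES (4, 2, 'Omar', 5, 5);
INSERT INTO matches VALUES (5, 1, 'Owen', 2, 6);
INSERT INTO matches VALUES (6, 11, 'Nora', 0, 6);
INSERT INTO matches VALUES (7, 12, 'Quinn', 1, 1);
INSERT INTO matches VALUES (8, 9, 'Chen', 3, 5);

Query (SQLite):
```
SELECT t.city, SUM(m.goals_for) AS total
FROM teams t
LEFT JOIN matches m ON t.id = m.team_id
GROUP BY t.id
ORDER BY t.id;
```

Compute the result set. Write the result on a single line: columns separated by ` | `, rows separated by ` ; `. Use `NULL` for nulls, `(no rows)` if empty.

Jaipur | 2 ; Izmir | 5 ; Lima | 11 ; Quito | 0 ; Izmir | 7

LEFT JOIN keeps every teams row; unmatched ones get NULL for matches columns.
Group by teams.id and compute SUM(m.goals_for). SUM over an all-NULL group is NULL.
  1: ids {5} → SUM(m.goals_for)=2
  2: ids {4} → SUM(m.goals_for)=5
  9: ids {2, 3, 8} → SUM(m.goals_for)=11
  11: ids {6} → SUM(m.goals_for)=0
  12: ids {1, 7} → SUM(m.goals_for)=7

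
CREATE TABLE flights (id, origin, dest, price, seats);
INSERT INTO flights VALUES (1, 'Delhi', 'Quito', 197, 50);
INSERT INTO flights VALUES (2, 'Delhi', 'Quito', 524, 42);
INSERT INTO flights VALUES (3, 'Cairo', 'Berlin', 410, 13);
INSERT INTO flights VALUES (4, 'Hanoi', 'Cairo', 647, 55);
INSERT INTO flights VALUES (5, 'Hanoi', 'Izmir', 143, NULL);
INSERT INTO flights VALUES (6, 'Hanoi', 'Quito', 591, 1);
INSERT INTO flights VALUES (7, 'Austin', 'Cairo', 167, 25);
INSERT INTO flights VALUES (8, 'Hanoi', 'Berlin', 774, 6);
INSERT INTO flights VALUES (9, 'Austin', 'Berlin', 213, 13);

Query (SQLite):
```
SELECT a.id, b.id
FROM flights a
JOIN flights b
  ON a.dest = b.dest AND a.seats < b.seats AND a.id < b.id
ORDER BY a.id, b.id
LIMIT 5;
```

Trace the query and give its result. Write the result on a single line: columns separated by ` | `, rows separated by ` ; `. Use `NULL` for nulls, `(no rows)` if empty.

Pairs (a,b) with same dest, a.seats < b.seats, a.id < b.id.
dest groups: Berlin:{3,8,9} Cairo:{4,7} Izmir:{5} Quito:{1,2,6}
Ordered by (a.id, b.id); first 5.

8 | 9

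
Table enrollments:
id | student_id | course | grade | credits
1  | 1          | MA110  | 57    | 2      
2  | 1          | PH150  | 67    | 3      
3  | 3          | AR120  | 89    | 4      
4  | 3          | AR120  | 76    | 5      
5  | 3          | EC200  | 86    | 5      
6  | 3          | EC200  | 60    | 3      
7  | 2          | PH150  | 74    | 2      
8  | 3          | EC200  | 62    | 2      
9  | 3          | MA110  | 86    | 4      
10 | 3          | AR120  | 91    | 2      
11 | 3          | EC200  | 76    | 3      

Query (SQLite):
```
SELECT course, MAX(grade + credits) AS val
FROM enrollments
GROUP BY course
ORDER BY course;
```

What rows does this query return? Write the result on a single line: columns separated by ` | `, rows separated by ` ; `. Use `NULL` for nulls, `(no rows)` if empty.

For each row compute grade + credits.
Group by course; take MAX of the expression per group.
  AR120: ids {3, 4, 10} → MAX(grade + credits)=93
  EC200: ids {5, 6, 8, 11} → MAX(grade + credits)=91
  MA110: ids {1, 9} → MAX(grade + credits)=90
  PH150: ids {2, 7} → MAX(grade + credits)=76

AR120 | 93 ; EC200 | 91 ; MA110 | 90 ; PH150 | 76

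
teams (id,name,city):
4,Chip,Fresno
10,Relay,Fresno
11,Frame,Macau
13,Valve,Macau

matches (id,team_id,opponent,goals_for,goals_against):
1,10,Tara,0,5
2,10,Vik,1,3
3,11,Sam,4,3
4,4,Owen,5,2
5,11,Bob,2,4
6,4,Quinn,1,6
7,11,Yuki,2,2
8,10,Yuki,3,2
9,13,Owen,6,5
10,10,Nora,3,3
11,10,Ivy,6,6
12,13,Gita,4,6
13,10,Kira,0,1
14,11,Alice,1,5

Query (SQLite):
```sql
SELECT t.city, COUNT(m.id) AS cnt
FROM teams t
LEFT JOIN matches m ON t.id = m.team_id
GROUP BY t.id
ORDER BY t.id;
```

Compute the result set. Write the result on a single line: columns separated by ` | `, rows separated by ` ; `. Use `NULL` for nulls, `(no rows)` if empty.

Fresno | 2 ; Fresno | 6 ; Macau | 4 ; Macau | 2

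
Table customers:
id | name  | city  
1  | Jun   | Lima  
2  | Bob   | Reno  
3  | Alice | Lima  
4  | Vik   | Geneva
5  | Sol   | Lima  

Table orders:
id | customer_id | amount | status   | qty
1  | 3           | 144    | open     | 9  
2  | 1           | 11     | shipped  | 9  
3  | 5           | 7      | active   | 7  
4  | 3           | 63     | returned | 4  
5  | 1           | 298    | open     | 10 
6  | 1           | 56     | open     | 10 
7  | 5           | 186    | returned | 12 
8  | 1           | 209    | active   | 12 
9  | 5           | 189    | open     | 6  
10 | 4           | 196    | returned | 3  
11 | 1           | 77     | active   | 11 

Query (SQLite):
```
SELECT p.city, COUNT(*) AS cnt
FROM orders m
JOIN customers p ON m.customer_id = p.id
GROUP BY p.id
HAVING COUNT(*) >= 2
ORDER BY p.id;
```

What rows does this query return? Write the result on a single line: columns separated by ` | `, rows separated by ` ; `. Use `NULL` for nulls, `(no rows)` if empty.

Lima | 5 ; Lima | 2 ; Lima | 3

Join each orders row to its customers via customer_id.
Group joined rows by customers.id; compute COUNT(*) per group.
HAVING: keep groups with count ≥ 2.
  1: ids {2, 5, 6, 8, 11} → COUNT(*)=5
  3: ids {1, 4} → COUNT(*)=2
  4: ids {10} → COUNT(*)=1
  5: ids {3, 7, 9} → COUNT(*)=3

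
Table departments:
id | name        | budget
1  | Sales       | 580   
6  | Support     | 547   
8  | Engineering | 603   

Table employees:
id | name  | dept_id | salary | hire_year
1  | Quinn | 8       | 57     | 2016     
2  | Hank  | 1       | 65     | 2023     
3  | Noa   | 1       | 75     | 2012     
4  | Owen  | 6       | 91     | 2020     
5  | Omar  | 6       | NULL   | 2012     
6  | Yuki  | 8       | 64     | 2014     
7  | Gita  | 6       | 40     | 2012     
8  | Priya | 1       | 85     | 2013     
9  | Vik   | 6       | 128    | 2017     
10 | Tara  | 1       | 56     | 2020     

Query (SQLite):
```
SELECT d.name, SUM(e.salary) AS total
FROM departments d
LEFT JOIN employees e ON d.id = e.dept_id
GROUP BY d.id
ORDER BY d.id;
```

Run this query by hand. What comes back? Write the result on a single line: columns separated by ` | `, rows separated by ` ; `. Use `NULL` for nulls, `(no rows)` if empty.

LEFT JOIN keeps every departments row; unmatched ones get NULL for employees columns.
Group by departments.id and compute SUM(e.salary). SUM over an all-NULL group is NULL.
  1: ids {2, 3, 8, 10} → SUM(e.salary)=281
  6: ids {4, 5, 7, 9} → SUM(e.salary)=259
  8: ids {1, 6} → SUM(e.salary)=121

Sales | 281 ; Support | 259 ; Engineering | 121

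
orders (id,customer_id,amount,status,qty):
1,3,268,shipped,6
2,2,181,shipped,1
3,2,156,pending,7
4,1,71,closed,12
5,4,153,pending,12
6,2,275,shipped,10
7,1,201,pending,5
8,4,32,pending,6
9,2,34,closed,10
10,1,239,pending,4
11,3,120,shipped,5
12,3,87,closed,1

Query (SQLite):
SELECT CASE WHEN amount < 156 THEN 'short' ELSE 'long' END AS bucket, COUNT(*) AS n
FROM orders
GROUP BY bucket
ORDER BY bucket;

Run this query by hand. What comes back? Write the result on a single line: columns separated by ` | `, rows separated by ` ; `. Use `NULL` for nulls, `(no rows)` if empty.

Bucket rows by amount < 156 → 'short' else 'long'; count each bucket.

long | 6 ; short | 6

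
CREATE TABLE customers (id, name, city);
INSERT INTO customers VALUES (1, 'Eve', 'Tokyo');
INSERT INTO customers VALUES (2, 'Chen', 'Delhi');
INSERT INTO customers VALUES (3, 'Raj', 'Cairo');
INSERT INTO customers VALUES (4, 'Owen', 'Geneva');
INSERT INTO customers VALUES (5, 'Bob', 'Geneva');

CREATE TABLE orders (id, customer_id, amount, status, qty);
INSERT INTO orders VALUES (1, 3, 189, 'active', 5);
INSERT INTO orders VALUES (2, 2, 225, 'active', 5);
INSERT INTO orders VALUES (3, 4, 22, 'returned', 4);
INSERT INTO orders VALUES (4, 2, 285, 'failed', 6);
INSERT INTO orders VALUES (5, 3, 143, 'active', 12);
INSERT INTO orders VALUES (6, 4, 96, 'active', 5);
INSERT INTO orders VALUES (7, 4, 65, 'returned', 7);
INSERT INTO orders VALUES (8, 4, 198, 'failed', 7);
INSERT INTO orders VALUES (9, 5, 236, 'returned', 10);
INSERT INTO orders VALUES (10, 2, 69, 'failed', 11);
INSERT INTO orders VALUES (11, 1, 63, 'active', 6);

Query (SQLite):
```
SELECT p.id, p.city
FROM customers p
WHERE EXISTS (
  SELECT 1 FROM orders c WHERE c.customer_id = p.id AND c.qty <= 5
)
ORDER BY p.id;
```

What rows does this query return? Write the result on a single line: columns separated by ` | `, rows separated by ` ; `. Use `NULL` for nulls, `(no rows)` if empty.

For each customers row, check whether any orders with matching customer_id has qty <= 5.
Keep rows where that is true.

2 | Delhi ; 3 | Cairo ; 4 | Geneva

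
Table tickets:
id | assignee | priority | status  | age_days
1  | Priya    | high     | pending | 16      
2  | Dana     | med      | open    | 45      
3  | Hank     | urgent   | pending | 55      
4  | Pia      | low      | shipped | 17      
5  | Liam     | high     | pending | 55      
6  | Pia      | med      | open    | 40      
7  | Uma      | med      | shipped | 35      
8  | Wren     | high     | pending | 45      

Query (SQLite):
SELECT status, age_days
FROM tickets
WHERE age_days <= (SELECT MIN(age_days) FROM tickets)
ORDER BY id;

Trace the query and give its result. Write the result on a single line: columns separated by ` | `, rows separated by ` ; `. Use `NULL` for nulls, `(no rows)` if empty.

pending | 16

Scalar subquery: MIN(age_days) over all tickets rows = 16.
Keep rows where age_days <= that value.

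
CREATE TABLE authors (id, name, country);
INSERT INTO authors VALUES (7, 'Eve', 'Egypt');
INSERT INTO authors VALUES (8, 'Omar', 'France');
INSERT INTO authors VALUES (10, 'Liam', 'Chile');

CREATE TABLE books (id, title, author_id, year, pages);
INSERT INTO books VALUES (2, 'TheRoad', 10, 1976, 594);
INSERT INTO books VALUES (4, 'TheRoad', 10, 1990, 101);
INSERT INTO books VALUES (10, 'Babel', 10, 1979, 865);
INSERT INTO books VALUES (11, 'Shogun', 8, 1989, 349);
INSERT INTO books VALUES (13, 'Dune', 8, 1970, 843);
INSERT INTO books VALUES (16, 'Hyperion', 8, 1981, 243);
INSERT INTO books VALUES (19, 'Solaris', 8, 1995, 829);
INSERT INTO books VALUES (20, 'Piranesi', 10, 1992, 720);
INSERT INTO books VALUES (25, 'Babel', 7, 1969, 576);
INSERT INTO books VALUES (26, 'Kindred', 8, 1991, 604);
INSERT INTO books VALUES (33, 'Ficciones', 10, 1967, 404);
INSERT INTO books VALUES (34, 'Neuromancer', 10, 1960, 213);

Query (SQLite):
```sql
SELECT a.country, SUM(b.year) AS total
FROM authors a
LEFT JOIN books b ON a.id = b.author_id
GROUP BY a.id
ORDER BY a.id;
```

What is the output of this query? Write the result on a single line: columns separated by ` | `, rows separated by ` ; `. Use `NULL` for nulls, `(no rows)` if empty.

Egypt | 1969 ; France | 9926 ; Chile | 11864

LEFT JOIN keeps every authors row; unmatched ones get NULL for books columns.
Group by authors.id and compute SUM(b.year). SUM over an all-NULL group is NULL.
  7: ids {25} → SUM(b.year)=1969
  8: ids {11, 13, 16, 19, 26} → SUM(b.year)=9926
  10: ids {2, 4, 10, 20, 33, 34} → SUM(b.year)=11864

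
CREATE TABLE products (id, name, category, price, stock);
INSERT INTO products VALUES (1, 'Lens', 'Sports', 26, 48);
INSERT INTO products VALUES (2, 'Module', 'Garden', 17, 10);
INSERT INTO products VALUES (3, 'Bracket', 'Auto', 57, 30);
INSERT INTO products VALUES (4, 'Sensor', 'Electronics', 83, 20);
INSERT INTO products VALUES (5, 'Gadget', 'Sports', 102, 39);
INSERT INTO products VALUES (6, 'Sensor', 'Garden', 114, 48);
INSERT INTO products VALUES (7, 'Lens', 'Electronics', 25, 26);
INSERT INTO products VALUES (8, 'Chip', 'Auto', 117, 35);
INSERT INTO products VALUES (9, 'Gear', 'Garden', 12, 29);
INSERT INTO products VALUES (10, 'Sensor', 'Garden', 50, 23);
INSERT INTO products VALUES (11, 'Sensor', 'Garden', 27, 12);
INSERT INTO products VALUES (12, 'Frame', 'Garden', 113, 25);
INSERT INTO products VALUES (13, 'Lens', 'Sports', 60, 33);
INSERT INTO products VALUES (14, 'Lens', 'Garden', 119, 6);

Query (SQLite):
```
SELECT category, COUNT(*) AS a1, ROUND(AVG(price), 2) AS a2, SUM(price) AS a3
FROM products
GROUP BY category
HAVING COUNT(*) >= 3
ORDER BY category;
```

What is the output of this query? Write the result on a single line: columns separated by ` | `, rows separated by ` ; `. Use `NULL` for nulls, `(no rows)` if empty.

Group products by category.
Per group compute: COUNT(*), ROUND(AVG(price), 2), SUM(price).
HAVING: drop groups with fewer than 3 rows.
  Auto: ids {3, 8} → COUNT(*)=2, ROUND(AVG(price), 2)=87, SUM(price)=174
  Electronics: ids {4, 7} → COUNT(*)=2, ROUND(AVG(price), 2)=54, SUM(price)=108
  Garden: ids {2, 6, 9, 10, 11, 12, 14} → COUNT(*)=7, ROUND(AVG(price), 2)=64.57, SUM(price)=452
  Sports: ids {1, 5, 13} → COUNT(*)=3, ROUND(AVG(price), 2)=62.67, SUM(price)=188

Garden | 7 | 64.57 | 452 ; Sports | 3 | 62.67 | 188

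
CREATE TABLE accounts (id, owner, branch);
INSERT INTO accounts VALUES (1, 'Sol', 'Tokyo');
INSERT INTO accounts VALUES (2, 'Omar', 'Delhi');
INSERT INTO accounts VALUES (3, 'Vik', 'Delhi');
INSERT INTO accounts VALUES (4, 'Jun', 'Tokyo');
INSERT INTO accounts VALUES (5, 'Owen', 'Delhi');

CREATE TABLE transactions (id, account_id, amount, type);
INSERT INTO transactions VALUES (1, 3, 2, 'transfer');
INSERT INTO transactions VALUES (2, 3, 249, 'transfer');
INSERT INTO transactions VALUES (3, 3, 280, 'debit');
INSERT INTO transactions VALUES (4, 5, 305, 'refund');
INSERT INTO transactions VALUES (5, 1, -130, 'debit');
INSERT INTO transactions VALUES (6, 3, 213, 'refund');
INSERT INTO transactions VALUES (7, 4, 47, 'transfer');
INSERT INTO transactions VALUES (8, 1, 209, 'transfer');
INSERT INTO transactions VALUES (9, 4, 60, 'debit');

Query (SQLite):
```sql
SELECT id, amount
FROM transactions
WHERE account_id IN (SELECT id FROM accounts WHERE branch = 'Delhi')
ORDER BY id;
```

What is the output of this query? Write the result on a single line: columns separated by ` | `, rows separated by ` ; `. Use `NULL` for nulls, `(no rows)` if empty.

1 | 2 ; 2 | 249 ; 3 | 280 ; 4 | 305 ; 6 | 213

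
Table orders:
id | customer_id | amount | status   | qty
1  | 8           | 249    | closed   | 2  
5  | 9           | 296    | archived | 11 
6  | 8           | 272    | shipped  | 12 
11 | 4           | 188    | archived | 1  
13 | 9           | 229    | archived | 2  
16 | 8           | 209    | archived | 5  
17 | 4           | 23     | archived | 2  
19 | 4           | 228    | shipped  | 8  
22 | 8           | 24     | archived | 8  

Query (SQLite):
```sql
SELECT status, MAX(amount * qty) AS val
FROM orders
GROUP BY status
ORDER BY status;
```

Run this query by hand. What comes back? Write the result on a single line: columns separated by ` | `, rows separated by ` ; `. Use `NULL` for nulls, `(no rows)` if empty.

archived | 3256 ; closed | 498 ; shipped | 3264

For each row compute amount * qty.
Group by status; take MAX of the expression per group.
  archived: ids {5, 11, 13, 16, 17, 22} → MAX(amount * qty)=3256
  closed: ids {1} → MAX(amount * qty)=498
  shipped: ids {6, 19} → MAX(amount * qty)=3264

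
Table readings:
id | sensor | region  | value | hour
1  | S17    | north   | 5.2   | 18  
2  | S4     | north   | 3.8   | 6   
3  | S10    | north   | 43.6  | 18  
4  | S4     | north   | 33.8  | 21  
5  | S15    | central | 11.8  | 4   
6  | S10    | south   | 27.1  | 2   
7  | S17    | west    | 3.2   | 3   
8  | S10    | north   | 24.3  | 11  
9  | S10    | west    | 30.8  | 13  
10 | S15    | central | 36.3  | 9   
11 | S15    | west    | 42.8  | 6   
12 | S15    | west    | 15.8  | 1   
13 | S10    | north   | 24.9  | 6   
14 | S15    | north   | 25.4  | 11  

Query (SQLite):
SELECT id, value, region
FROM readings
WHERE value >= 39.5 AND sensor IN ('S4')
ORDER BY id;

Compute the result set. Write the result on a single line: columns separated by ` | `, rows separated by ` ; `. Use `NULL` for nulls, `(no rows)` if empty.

value >= 39.5: ids {3, 11}
sensor IN ('S4'): ids {2, 4}
Combine with AND.

(no rows)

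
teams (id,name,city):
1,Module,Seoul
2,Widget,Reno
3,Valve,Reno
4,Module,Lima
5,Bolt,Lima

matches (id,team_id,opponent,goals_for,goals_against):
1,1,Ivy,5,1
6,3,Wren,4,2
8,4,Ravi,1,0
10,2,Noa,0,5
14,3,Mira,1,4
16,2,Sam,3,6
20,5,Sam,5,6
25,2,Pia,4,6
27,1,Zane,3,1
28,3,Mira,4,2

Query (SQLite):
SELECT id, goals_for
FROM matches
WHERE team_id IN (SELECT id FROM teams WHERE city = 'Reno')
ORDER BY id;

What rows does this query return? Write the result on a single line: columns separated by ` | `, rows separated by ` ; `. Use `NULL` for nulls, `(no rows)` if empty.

Inner query: teams.id where city = 'Reno'.
Outer: keep matches rows whose team_id is in that set.
Inner query → {2, 3}

6 | 4 ; 10 | 0 ; 14 | 1 ; 16 | 3 ; 25 | 4 ; 28 | 4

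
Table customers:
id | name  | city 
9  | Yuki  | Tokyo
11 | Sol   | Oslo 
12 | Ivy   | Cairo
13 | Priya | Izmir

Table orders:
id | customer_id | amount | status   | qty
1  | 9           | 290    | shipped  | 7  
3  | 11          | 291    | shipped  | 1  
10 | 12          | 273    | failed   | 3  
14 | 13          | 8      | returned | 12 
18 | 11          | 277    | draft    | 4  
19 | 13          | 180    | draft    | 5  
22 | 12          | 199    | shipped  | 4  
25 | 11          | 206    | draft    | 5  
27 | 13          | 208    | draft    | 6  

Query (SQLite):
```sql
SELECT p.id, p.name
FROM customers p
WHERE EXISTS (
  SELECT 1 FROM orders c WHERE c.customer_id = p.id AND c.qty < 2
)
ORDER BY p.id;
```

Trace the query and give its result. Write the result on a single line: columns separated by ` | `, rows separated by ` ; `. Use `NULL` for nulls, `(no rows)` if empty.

11 | Sol

For each customers row, check whether any orders with matching customer_id has qty < 2.
Keep rows where that is true.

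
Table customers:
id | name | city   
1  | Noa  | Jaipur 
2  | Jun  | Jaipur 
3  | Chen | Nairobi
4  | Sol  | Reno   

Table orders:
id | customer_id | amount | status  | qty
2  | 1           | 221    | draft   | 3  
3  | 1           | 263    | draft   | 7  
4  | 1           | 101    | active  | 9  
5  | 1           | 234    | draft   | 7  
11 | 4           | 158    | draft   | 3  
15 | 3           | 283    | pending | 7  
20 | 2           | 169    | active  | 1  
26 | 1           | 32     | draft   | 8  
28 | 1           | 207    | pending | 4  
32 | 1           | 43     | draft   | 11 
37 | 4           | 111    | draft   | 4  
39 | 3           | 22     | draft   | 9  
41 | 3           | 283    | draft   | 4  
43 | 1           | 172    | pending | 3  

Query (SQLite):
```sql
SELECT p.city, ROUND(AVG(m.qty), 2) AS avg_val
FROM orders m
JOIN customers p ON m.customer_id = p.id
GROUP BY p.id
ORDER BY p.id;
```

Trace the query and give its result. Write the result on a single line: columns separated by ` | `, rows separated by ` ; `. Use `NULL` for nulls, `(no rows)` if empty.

Jaipur | 6.5 ; Jaipur | 1 ; Nairobi | 6.67 ; Reno | 3.5

Join each orders row to its customers via customer_id.
Group joined rows by customers.id; compute ROUND(AVG(m.qty), 2) per group.
  1: ids {2, 3, 4, 5, 26, 28, 32, 43} → ROUND(AVG(m.qty), 2)=6.5
  2: ids {20} → ROUND(AVG(m.qty), 2)=1
  3: ids {15, 39, 41} → ROUND(AVG(m.qty), 2)=6.67
  4: ids {11, 37} → ROUND(AVG(m.qty), 2)=3.5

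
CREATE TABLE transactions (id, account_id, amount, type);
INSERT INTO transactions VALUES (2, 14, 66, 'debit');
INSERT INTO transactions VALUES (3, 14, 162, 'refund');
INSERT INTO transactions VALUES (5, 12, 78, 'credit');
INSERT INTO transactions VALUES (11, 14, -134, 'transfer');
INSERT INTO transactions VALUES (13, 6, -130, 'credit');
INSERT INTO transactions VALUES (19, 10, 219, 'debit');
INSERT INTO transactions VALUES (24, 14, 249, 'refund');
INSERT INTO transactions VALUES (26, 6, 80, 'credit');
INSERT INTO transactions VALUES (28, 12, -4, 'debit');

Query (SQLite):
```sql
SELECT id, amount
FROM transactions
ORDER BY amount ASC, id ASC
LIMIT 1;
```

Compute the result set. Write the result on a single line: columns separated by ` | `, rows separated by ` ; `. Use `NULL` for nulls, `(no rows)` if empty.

11 | -134

Sort by amount asc, tiebreak id asc: (-134, id=11), (-130, id=13), (-4, id=28), (66, id=2) …. Take first 1.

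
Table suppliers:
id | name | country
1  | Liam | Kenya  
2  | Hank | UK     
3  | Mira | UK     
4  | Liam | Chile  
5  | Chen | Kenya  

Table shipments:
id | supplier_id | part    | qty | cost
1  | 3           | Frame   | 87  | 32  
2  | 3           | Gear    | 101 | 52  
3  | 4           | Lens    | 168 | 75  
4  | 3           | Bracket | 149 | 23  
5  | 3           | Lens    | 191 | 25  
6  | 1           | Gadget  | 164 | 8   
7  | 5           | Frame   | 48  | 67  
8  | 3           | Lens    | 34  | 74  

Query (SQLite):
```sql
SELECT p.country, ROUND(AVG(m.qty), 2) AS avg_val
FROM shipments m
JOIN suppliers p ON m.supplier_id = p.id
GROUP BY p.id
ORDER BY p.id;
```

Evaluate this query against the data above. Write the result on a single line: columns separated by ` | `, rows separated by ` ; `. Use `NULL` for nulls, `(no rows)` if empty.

Join each shipments row to its suppliers via supplier_id.
Group joined rows by suppliers.id; compute ROUND(AVG(m.qty), 2) per group.
  1: ids {6} → ROUND(AVG(m.qty), 2)=164
  3: ids {1, 2, 4, 5, 8} → ROUND(AVG(m.qty), 2)=112.4
  4: ids {3} → ROUND(AVG(m.qty), 2)=168
  5: ids {7} → ROUND(AVG(m.qty), 2)=48

Kenya | 164 ; UK | 112.4 ; Chile | 168 ; Kenya | 48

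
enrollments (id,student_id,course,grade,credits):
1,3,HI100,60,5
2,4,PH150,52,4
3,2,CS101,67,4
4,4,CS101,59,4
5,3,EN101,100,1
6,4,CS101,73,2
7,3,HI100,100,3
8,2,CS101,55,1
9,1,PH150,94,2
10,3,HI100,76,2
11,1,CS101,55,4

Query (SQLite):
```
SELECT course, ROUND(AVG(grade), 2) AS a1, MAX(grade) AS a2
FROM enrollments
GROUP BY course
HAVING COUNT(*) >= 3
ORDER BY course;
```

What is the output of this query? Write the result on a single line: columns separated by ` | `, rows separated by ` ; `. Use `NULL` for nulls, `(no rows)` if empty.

Group enrollments by course.
Per group compute: ROUND(AVG(grade), 2), MAX(grade).
HAVING: drop groups with fewer than 3 rows.
  CS101: ids {3, 4, 6, 8, 11} → ROUND(AVG(grade), 2)=61.8, MAX(grade)=73
  EN101: ids {5} → ROUND(AVG(grade), 2)=100, MAX(grade)=100
  HI100: ids {1, 7, 10} → ROUND(AVG(grade), 2)=78.67, MAX(grade)=100
  PH150: ids {2, 9} → ROUND(AVG(grade), 2)=73, MAX(grade)=94

CS101 | 61.8 | 73 ; HI100 | 78.67 | 100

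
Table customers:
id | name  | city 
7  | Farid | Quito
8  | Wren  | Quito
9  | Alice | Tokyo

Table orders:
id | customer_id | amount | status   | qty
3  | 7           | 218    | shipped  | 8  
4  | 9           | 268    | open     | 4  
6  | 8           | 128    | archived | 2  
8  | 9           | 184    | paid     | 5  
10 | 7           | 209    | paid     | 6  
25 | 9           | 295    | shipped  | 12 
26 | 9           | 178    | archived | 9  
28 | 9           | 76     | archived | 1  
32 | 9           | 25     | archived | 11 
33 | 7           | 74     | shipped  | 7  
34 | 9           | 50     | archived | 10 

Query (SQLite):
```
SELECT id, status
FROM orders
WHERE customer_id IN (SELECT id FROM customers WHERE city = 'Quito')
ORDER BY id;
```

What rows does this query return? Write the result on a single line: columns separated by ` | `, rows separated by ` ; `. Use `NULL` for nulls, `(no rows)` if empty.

Inner query: customers.id where city = 'Quito'.
Outer: keep orders rows whose customer_id is in that set.
Inner query → {7, 8}

3 | shipped ; 6 | archived ; 10 | paid ; 33 | shipped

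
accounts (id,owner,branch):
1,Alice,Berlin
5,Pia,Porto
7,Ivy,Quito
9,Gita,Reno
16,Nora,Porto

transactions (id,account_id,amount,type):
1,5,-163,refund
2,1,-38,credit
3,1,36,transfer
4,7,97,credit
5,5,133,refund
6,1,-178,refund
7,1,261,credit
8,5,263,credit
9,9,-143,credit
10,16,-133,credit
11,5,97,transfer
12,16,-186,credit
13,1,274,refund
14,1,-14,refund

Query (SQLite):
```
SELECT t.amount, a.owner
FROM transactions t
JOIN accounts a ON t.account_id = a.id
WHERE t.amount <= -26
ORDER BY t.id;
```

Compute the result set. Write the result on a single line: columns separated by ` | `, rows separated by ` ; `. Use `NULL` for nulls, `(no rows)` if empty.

-163 | Pia ; -38 | Alice ; -178 | Alice ; -143 | Gita ; -133 | Nora ; -186 | Nora

Each transactions row matches the accounts row where account_id = accounts.id.
Then keep rows with t.amount <= -26.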